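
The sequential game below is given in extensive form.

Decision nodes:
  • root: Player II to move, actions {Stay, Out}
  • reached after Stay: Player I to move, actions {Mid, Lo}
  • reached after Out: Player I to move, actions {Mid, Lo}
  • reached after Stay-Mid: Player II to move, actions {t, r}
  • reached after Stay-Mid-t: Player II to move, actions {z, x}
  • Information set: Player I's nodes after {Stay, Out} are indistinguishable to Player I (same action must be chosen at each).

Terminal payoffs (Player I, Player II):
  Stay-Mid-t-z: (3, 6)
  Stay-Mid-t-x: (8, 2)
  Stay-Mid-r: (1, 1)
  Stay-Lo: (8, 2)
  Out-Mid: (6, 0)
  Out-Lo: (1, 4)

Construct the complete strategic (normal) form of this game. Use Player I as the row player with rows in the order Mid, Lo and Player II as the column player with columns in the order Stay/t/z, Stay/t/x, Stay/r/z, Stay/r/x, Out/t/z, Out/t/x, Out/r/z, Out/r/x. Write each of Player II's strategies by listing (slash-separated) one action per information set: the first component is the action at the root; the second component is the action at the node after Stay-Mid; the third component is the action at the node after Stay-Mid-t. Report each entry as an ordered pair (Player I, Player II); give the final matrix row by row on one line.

Mid: (3,6) (8,2) (1,1) (1,1) (6,0) (6,0) (6,0) (6,0) | Lo: (8,2) (8,2) (8,2) (8,2) (1,4) (1,4) (1,4) (1,4)

Row Mid: Stay/t/z→(3,6), Stay/t/x→(8,2), Stay/r/z→(1,1), Stay/r/x→(1,1), Out/t/z→(6,0), Out/t/x→(6,0), Out/r/z→(6,0), Out/r/x→(6,0)
Row Lo: Stay/t/z→(8,2), Stay/t/x→(8,2), Stay/r/z→(8,2), Stay/r/x→(8,2), Out/t/z→(1,4), Out/t/x→(1,4), Out/r/z→(1,4), Out/r/x→(1,4)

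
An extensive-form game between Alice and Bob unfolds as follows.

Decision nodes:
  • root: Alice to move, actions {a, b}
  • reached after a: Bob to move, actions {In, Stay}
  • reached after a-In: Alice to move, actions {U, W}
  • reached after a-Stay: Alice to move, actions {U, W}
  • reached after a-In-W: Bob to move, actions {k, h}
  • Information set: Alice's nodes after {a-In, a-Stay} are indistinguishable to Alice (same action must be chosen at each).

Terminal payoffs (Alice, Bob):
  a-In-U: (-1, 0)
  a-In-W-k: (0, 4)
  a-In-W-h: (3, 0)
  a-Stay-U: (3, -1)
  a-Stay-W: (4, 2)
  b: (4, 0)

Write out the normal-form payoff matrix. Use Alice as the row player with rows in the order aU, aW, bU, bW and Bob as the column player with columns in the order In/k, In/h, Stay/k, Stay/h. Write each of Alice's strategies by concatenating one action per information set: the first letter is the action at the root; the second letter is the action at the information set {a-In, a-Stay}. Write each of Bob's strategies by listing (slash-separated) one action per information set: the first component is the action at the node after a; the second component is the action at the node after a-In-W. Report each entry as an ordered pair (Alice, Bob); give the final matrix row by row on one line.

         In/k     In/h   Stay/k   Stay/h
  aU   (-1,0)   (-1,0)   (3,-1)   (3,-1)
  aW    (0,4)    (3,0)    (4,2)    (4,2)
  bU    (4,0)    (4,0)    (4,0)    (4,0)
  bW    (4,0)    (4,0)    (4,0)    (4,0)

aU: (-1,0) (-1,0) (3,-1) (3,-1) | aW: (0,4) (3,0) (4,2) (4,2) | bU: (4,0) (4,0) (4,0) (4,0) | bW: (4,0) (4,0) (4,0) (4,0)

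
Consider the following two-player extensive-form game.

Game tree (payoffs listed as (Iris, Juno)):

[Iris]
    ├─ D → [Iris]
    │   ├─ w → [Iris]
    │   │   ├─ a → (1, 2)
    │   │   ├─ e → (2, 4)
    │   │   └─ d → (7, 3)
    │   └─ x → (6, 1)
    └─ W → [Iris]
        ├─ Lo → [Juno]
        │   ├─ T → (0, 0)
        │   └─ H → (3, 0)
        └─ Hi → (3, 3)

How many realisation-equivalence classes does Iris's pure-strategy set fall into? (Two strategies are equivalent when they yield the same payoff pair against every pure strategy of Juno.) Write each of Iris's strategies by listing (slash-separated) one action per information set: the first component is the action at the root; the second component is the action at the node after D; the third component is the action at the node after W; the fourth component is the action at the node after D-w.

6

Iris has 24 pure strategies: D/w/Lo/a, D/w/Lo/e, D/w/Lo/d, D/w/Hi/a, D/w/Hi/e, D/w/Hi/d, D/x/Lo/a, D/x/Lo/e, D/x/Lo/d, D/x/Hi/a, D/x/Hi/e, D/x/Hi/d, W/w/Lo/a, W/w/Lo/e, W/w/Lo/d, W/w/Hi/a, W/w/Hi/e, W/w/Hi/d, W/x/Lo/a, W/x/Lo/e, W/x/Lo/d, W/x/Hi/a, W/x/Hi/e, W/x/Hi/d. Columns: T, H.
{D/w/Lo/a, D/w/Hi/a} → row (1,2) (1,2)
{D/w/Lo/e, D/w/Hi/e} → row (2,4) (2,4)
{D/w/Lo/d, D/w/Hi/d} → row (7,3) (7,3)
{D/x/Lo/a, D/x/Lo/e, D/x/Lo/d, D/x/Hi/a, D/x/Hi/e, D/x/Hi/d} → row (6,1) (6,1)
{W/w/Lo/a, W/w/Lo/e, W/w/Lo/d, W/x/Lo/a, W/x/Lo/e, W/x/Lo/d} → row (0,0) (3,0)
{W/w/Hi/a, W/w/Hi/e, W/w/Hi/d, W/x/Hi/a, W/x/Hi/e, W/x/Hi/d} → row (3,3) (3,3)
That's 6 distinct rows out of 24 strategies.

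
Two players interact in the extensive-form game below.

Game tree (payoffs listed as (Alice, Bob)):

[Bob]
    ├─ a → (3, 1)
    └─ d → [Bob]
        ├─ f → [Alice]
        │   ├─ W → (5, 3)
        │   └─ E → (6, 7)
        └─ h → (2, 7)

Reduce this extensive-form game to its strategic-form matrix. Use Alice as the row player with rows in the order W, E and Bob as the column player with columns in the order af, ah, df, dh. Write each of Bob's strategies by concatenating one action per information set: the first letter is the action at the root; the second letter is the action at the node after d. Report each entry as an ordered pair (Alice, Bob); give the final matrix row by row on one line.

Row W: af→(3,1), ah→(3,1), df→(5,3), dh→(2,7)
Row E: af→(3,1), ah→(3,1), df→(6,7), dh→(2,7)

W: (3,1) (3,1) (5,3) (2,7) | E: (3,1) (3,1) (6,7) (2,7)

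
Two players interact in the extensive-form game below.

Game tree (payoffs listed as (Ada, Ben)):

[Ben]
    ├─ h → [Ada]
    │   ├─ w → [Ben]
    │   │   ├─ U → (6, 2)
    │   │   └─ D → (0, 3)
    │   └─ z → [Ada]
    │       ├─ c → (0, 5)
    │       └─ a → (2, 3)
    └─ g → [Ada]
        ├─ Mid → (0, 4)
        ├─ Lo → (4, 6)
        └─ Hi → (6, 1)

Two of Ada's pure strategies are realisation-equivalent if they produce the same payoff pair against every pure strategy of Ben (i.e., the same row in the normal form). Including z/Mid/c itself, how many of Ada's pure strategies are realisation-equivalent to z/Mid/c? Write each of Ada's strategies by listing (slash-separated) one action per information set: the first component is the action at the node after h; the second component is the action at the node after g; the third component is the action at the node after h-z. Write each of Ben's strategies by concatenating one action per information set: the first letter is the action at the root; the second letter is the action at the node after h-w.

1

Row for z/Mid/c (columns hU, hD, gU, gD): (0,5) (0,5) (0,4) (0,4).
Every one of Ada's information sets is on the play path for some reply by Ben when Ada follows z/Mid/c.
Changing the action at any of them therefore changes at least one column, so only z/Mid/c itself gives this row.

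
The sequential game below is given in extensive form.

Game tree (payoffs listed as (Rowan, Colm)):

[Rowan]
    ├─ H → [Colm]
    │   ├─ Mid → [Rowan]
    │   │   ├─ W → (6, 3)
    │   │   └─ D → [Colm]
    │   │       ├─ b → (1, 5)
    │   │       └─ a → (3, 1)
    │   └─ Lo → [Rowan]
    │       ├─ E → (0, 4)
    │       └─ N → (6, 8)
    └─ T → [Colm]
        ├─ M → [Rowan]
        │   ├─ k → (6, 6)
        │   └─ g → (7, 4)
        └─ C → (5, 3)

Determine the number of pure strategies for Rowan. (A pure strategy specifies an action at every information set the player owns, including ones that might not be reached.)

Rowan owns the root with actions {H, T} — two choices.
Rowan owns the node after H-Mid with actions {W, D} — two choices.
Rowan owns the node after H-Lo with actions {E, N} — two choices.
Rowan owns the node after T-M with actions {k, g} — two choices.
A pure strategy fixes one action at each information set independently, so the count is the product 2 × 2 × 2 × 2 = 16.
(For reference, Colm has 8 pure strategies, giving a 16×8 normal-form matrix.)

16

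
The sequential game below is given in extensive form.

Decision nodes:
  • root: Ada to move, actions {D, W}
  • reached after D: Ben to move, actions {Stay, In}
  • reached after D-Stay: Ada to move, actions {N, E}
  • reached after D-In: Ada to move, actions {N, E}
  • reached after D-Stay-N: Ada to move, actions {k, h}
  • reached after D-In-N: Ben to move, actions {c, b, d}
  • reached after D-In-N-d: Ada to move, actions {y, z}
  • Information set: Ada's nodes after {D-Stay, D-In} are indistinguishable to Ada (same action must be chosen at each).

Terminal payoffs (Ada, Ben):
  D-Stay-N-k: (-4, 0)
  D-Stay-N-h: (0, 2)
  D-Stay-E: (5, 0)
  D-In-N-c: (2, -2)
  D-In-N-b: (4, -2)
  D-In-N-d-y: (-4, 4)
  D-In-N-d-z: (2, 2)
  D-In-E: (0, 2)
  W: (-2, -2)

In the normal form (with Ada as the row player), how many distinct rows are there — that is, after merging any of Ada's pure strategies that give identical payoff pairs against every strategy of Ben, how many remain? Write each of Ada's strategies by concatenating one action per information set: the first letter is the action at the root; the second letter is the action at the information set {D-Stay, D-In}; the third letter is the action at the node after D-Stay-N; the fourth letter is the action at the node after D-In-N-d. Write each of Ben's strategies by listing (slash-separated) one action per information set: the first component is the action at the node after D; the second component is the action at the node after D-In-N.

Ada has 16 pure strategies: DNky, DNkz, DNhy, DNhz, DEky, DEkz, DEhy, DEhz, WNky, WNkz, WNhy, WNhz, WEky, WEkz, WEhy, WEhz. Columns: Stay/c, Stay/b, Stay/d, In/c, In/b, In/d.
{DNky} → row (-4,0) (-4,0) (-4,0) (2,-2) (4,-2) (-4,4)
{DNkz} → row (-4,0) (-4,0) (-4,0) (2,-2) (4,-2) (2,2)
{DNhy} → row (0,2) (0,2) (0,2) (2,-2) (4,-2) (-4,4)
{DNhz} → row (0,2) (0,2) (0,2) (2,-2) (4,-2) (2,2)
{DEky, DEkz, DEhy, DEhz} → row (5,0) (5,0) (5,0) (0,2) (0,2) (0,2)
{WNky, WNkz, WNhy, WNhz, WEky, WEkz, WEhy, WEhz} → row (-2,-2) (-2,-2) (-2,-2) (-2,-2) (-2,-2) (-2,-2)
That's 6 distinct rows out of 16 strategies.

6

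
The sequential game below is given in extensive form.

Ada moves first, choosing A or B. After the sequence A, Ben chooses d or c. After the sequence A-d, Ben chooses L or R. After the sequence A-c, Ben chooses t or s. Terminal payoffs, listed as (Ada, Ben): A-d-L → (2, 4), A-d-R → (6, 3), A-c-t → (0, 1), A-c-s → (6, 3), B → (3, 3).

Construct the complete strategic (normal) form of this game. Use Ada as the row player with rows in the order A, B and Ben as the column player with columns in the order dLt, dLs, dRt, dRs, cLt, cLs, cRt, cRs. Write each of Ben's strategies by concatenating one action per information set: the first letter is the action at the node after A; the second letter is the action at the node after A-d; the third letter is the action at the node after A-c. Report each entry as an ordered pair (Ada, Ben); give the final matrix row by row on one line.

Row A: dLt→(2,4), dLs→(2,4), dRt→(6,3), dRs→(6,3), cLt→(0,1), cLs→(6,3), cRt→(0,1), cRs→(6,3)
Row B: dLt→(3,3), dLs→(3,3), dRt→(3,3), dRs→(3,3), cLt→(3,3), cLs→(3,3), cRt→(3,3), cRs→(3,3)

A: (2,4) (2,4) (6,3) (6,3) (0,1) (6,3) (0,1) (6,3) | B: (3,3) (3,3) (3,3) (3,3) (3,3) (3,3) (3,3) (3,3)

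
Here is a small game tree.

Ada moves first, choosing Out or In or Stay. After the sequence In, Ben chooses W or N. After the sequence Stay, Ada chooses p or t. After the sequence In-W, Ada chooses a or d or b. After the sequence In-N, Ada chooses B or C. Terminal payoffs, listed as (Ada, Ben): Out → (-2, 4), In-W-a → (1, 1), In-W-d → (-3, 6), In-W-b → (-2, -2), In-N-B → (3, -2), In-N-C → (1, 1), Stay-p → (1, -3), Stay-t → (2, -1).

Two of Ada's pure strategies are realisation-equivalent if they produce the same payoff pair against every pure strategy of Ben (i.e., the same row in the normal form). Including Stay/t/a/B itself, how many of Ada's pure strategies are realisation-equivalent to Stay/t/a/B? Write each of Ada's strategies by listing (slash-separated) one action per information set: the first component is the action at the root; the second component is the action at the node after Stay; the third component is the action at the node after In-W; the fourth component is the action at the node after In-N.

Row for Stay/t/a/B (columns W, N): (2,-1) (2,-1).
Under Stay/t/a/B, Ada's choice at the node after In-W and at the node after In-N can never be reached regardless of what Ben does, so varying those choices leaves every outcome unchanged.
Holding the reachable choices fixed and varying the unreachable ones freely already gives 3 × 2 = 6 equivalent strategies.
No other strategy reproduces this row, so those 6 are the full class: Stay/t/a/B, Stay/t/a/C, Stay/t/d/B, Stay/t/d/C, Stay/t/b/B, Stay/t/b/C.

6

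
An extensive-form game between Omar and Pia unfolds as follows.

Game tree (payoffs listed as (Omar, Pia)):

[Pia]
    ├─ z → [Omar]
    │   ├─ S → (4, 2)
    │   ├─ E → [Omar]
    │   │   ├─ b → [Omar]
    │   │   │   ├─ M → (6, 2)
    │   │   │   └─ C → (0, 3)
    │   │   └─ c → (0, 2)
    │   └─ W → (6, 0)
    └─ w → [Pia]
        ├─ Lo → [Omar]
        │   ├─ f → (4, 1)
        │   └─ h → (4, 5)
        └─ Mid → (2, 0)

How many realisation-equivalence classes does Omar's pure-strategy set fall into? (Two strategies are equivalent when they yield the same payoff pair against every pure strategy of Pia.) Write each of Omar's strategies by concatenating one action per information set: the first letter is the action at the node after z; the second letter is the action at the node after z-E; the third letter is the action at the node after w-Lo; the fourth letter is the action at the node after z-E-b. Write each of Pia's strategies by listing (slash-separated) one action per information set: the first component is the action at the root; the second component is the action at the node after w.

10

Omar has 24 pure strategies: SbfM, SbfC, SbhM, SbhC, ScfM, ScfC, SchM, SchC, EbfM, EbfC, EbhM, EbhC, EcfM, EcfC, EchM, EchC, WbfM, WbfC, WbhM, WbhC, WcfM, WcfC, WchM, WchC. Columns: z/Lo, z/Mid, w/Lo, w/Mid.
{SbfM, SbfC, ScfM, ScfC} → row (4,2) (4,2) (4,1) (2,0)
{SbhM, SbhC, SchM, SchC} → row (4,2) (4,2) (4,5) (2,0)
{EbfM} → row (6,2) (6,2) (4,1) (2,0)
{EbfC} → row (0,3) (0,3) (4,1) (2,0)
{EbhM} → row (6,2) (6,2) (4,5) (2,0)
{EbhC} → row (0,3) (0,3) (4,5) (2,0)
{EcfM, EcfC} → row (0,2) (0,2) (4,1) (2,0)
{EchM, EchC} → row (0,2) (0,2) (4,5) (2,0)
{WbfM, WbfC, WcfM, WcfC} → row (6,0) (6,0) (4,1) (2,0)
{WbhM, WbhC, WchM, WchC} → row (6,0) (6,0) (4,5) (2,0)
That's 10 distinct rows out of 24 strategies.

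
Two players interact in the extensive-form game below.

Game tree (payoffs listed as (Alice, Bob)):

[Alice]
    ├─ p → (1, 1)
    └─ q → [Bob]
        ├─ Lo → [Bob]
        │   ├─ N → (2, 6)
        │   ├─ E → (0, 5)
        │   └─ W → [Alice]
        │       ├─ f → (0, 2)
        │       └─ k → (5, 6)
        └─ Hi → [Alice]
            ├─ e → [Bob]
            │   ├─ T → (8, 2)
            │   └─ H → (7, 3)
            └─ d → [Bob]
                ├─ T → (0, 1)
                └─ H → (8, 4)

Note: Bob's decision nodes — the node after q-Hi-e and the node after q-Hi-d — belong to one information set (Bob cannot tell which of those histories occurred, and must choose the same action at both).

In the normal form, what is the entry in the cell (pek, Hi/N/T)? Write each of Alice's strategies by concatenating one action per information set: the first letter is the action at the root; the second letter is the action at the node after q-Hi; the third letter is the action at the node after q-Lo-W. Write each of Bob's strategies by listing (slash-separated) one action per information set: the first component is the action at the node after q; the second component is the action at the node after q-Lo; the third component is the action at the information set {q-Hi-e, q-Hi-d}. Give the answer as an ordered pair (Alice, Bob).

(1, 1)

Trace the play path from the root:
  Alice plays p
→ terminal payoff (1, 1).
(Alice's choice at the node after q-Hi is never reached on this path, so it doesn't affect the outcome.)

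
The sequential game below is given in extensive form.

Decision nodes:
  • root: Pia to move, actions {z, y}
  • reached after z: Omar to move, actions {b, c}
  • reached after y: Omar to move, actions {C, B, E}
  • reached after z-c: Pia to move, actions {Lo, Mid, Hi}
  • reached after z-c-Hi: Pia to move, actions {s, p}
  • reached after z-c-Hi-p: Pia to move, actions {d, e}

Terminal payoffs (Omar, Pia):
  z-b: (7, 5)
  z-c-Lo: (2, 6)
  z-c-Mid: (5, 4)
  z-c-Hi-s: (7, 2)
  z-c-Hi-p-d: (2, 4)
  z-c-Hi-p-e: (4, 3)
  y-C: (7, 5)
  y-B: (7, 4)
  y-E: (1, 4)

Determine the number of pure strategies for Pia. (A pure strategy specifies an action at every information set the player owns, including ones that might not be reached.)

Pia owns the root with actions {z, y} — two choices.
Pia owns the node after z-c with actions {Lo, Mid, Hi} — three choices.
Pia owns the node after z-c-Hi with actions {s, p} — two choices.
Pia owns the node after z-c-Hi-p with actions {d, e} — two choices.
A pure strategy fixes one action at each information set independently, so the count is the product 2 × 3 × 2 × 2 = 24.

24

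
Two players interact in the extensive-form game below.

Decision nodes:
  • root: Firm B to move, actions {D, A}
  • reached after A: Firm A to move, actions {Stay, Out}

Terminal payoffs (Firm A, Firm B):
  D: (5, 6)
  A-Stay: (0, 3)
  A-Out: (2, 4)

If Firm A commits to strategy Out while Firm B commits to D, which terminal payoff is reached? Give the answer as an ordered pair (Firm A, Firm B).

Trace the play path from the root:
  Firm B plays D
→ terminal payoff (5, 6).
(Firm A's choice at the node after A is never reached on this path, so it doesn't affect the outcome.)

(5, 6)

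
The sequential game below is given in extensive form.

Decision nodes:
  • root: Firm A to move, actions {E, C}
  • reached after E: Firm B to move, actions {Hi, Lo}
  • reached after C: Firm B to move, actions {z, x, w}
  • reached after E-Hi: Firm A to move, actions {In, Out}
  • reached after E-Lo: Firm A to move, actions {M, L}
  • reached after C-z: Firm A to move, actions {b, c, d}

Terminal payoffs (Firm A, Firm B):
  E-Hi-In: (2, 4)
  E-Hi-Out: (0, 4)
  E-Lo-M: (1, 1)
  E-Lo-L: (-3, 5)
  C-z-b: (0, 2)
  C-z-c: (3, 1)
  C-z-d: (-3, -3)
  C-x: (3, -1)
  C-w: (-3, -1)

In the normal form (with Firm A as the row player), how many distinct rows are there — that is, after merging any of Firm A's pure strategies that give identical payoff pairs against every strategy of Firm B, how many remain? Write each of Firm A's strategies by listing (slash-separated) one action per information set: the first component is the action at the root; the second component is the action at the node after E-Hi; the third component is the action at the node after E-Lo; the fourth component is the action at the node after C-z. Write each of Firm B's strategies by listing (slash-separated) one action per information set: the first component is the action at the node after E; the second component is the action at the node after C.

Firm A has 24 pure strategies: E/In/M/b, E/In/M/c, E/In/M/d, E/In/L/b, E/In/L/c, E/In/L/d, E/Out/M/b, E/Out/M/c, E/Out/M/d, E/Out/L/b, E/Out/L/c, E/Out/L/d, C/In/M/b, C/In/M/c, C/In/M/d, C/In/L/b, C/In/L/c, C/In/L/d, C/Out/M/b, C/Out/M/c, C/Out/M/d, C/Out/L/b, C/Out/L/c, C/Out/L/d. Columns: Hi/z, Hi/x, Hi/w, Lo/z, Lo/x, Lo/w.
{E/In/M/b, E/In/M/c, E/In/M/d} → row (2,4) (2,4) (2,4) (1,1) (1,1) (1,1)
{E/In/L/b, E/In/L/c, E/In/L/d} → row (2,4) (2,4) (2,4) (-3,5) (-3,5) (-3,5)
{E/Out/M/b, E/Out/M/c, E/Out/M/d} → row (0,4) (0,4) (0,4) (1,1) (1,1) (1,1)
{E/Out/L/b, E/Out/L/c, E/Out/L/d} → row (0,4) (0,4) (0,4) (-3,5) (-3,5) (-3,5)
{C/In/M/b, C/In/L/b, C/Out/M/b, C/Out/L/b} → row (0,2) (3,-1) (-3,-1) (0,2) (3,-1) (-3,-1)
{C/In/M/c, C/In/L/c, C/Out/M/c, C/Out/L/c} → row (3,1) (3,-1) (-3,-1) (3,1) (3,-1) (-3,-1)
{C/In/M/d, C/In/L/d, C/Out/M/d, C/Out/L/d} → row (-3,-3) (3,-1) (-3,-1) (-3,-3) (3,-1) (-3,-1)
That's 7 distinct rows out of 24 strategies.

7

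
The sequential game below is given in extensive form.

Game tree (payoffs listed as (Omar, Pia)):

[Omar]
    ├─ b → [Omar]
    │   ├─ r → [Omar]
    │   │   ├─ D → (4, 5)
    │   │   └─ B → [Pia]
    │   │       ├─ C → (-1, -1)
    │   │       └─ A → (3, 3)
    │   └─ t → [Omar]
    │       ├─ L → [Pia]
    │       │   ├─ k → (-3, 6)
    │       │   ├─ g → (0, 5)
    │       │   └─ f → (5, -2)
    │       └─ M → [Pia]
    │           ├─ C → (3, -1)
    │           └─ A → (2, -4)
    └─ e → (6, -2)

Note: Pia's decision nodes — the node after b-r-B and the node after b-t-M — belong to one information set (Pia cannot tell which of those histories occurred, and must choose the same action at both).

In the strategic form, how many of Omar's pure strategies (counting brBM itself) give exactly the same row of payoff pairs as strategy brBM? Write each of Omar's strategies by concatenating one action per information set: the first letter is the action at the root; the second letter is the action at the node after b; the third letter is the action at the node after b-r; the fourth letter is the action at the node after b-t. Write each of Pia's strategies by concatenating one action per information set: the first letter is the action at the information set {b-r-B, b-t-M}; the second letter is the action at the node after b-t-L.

Row for brBM (columns Ck, Cg, Cf, Ak, Ag, Af): (-1,-1) (-1,-1) (-1,-1) (3,3) (3,3) (3,3).
Under brBM, Omar's choice at the node after b-t can never be reached regardless of what Pia does, so varying those choices leaves every outcome unchanged.
Holding the reachable choices fixed and varying the unreachable one freely already gives 2 equivalent strategies.
No other strategy reproduces this row, so those 2 are the full class: brBL, brBM.

2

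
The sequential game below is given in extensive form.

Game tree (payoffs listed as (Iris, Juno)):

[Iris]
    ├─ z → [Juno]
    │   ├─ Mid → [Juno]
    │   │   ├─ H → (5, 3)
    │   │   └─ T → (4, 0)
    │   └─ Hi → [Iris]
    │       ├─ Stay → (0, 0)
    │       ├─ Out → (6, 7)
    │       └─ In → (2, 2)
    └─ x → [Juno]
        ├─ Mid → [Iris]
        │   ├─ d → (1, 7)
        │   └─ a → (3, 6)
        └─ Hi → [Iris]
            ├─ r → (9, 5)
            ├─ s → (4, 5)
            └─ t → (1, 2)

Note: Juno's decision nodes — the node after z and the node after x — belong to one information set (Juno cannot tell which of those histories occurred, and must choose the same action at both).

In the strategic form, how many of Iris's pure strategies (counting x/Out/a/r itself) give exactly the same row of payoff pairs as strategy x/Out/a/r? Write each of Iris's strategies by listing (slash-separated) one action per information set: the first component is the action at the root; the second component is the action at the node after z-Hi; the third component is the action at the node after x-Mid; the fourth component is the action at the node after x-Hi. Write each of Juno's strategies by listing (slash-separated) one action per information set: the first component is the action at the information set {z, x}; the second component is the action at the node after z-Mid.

3

Row for x/Out/a/r (columns Mid/H, Mid/T, Hi/H, Hi/T): (3,6) (3,6) (9,5) (9,5).
Under x/Out/a/r, Iris's choice at the node after z-Hi can never be reached regardless of what Juno does, so varying those choices leaves every outcome unchanged.
Holding the reachable choices fixed and varying the unreachable one freely already gives 3 equivalent strategies.
No other strategy reproduces this row, so those 3 are the full class: x/Stay/a/r, x/Out/a/r, x/In/a/r.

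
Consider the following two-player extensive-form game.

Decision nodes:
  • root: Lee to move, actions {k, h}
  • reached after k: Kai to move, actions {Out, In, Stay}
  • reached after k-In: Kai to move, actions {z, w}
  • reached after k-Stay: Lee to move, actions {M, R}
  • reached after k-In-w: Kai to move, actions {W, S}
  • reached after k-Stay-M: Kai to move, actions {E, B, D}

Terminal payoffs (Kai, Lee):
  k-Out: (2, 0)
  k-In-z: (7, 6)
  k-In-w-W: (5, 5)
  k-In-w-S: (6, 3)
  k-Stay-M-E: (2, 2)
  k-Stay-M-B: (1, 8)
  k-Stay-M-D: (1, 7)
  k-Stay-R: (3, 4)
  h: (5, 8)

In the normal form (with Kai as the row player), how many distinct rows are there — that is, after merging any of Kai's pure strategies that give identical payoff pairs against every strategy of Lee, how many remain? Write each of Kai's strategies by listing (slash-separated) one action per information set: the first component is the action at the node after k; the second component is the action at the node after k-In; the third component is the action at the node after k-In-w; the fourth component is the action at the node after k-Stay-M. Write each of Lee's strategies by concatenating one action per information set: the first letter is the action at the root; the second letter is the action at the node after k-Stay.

7

Kai has 36 pure strategies: Out/z/W/E, Out/z/W/B, Out/z/W/D, Out/z/S/E, Out/z/S/B, Out/z/S/D, Out/w/W/E, Out/w/W/B, Out/w/W/D, Out/w/S/E, Out/w/S/B, Out/w/S/D, In/z/W/E, In/z/W/B, In/z/W/D, In/z/S/E, In/z/S/B, In/z/S/D, In/w/W/E, In/w/W/B, In/w/W/D, In/w/S/E, In/w/S/B, In/w/S/D, Stay/z/W/E, Stay/z/W/B, Stay/z/W/D, Stay/z/S/E, Stay/z/S/B, Stay/z/S/D, Stay/w/W/E, Stay/w/W/B, Stay/w/W/D, Stay/w/S/E, Stay/w/S/B, Stay/w/S/D. Columns: kM, kR, hM, hR.
{Out/z/W/E, Out/z/W/B, Out/z/W/D, Out/z/S/E, Out/z/S/B, Out/z/S/D, Out/w/W/E, Out/w/W/B, Out/w/W/D, Out/w/S/E, Out/w/S/B, Out/w/S/D} → row (2,0) (2,0) (5,8) (5,8)
{In/z/W/E, In/z/W/B, In/z/W/D, In/z/S/E, In/z/S/B, In/z/S/D} → row (7,6) (7,6) (5,8) (5,8)
{In/w/W/E, In/w/W/B, In/w/W/D} → row (5,5) (5,5) (5,8) (5,8)
{In/w/S/E, In/w/S/B, In/w/S/D} → row (6,3) (6,3) (5,8) (5,8)
{Stay/z/W/E, Stay/z/S/E, Stay/w/W/E, Stay/w/S/E} → row (2,2) (3,4) (5,8) (5,8)
{Stay/z/W/B, Stay/z/S/B, Stay/w/W/B, Stay/w/S/B} → row (1,8) (3,4) (5,8) (5,8)
{Stay/z/W/D, Stay/z/S/D, Stay/w/W/D, Stay/w/S/D} → row (1,7) (3,4) (5,8) (5,8)
That's 7 distinct rows out of 36 strategies.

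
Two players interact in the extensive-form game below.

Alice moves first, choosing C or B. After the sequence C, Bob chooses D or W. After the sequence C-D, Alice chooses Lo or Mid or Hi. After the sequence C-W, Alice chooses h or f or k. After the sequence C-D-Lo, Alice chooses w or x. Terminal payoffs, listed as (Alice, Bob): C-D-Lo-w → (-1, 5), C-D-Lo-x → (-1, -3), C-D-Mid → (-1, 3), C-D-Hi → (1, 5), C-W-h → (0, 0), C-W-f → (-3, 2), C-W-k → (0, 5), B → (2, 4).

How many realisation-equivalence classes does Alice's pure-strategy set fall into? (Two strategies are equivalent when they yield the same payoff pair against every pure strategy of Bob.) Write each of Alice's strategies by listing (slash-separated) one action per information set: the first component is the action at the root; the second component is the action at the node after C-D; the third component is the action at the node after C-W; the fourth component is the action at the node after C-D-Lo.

13

Alice has 36 pure strategies: C/Lo/h/w, C/Lo/h/x, C/Lo/f/w, C/Lo/f/x, C/Lo/k/w, C/Lo/k/x, C/Mid/h/w, C/Mid/h/x, C/Mid/f/w, C/Mid/f/x, C/Mid/k/w, C/Mid/k/x, C/Hi/h/w, C/Hi/h/x, C/Hi/f/w, C/Hi/f/x, C/Hi/k/w, C/Hi/k/x, B/Lo/h/w, B/Lo/h/x, B/Lo/f/w, B/Lo/f/x, B/Lo/k/w, B/Lo/k/x, B/Mid/h/w, B/Mid/h/x, B/Mid/f/w, B/Mid/f/x, B/Mid/k/w, B/Mid/k/x, B/Hi/h/w, B/Hi/h/x, B/Hi/f/w, B/Hi/f/x, B/Hi/k/w, B/Hi/k/x. Columns: D, W.
{C/Lo/h/w} → row (-1,5) (0,0)
{C/Lo/h/x} → row (-1,-3) (0,0)
{C/Lo/f/w} → row (-1,5) (-3,2)
{C/Lo/f/x} → row (-1,-3) (-3,2)
{C/Lo/k/w} → row (-1,5) (0,5)
{C/Lo/k/x} → row (-1,-3) (0,5)
{C/Mid/h/w, C/Mid/h/x} → row (-1,3) (0,0)
{C/Mid/f/w, C/Mid/f/x} → row (-1,3) (-3,2)
{C/Mid/k/w, C/Mid/k/x} → row (-1,3) (0,5)
{C/Hi/h/w, C/Hi/h/x} → row (1,5) (0,0)
{C/Hi/f/w, C/Hi/f/x} → row (1,5) (-3,2)
{C/Hi/k/w, C/Hi/k/x} → row (1,5) (0,5)
{B/Lo/h/w, B/Lo/h/x, B/Lo/f/w, B/Lo/f/x, B/Lo/k/w, B/Lo/k/x, B/Mid/h/w, B/Mid/h/x, B/Mid/f/w, B/Mid/f/x, B/Mid/k/w, B/Mid/k/x, B/Hi/h/w, B/Hi/h/x, B/Hi/f/w, B/Hi/f/x, B/Hi/k/w, B/Hi/k/x} → row (2,4) (2,4)
That's 13 distinct rows out of 36 strategies.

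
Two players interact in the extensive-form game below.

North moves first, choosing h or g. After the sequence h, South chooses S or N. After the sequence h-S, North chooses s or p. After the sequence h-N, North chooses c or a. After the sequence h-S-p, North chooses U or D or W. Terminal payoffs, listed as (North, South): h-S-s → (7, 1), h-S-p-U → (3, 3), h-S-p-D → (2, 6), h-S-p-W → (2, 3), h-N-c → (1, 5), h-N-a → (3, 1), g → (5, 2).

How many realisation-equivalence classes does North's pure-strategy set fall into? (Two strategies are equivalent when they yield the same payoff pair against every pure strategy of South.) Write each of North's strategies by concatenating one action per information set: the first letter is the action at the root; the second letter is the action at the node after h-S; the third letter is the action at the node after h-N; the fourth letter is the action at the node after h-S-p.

North has 24 pure strategies: hscU, hscD, hscW, hsaU, hsaD, hsaW, hpcU, hpcD, hpcW, hpaU, hpaD, hpaW, gscU, gscD, gscW, gsaU, gsaD, gsaW, gpcU, gpcD, gpcW, gpaU, gpaD, gpaW. Columns: S, N.
{hscU, hscD, hscW} → row (7,1) (1,5)
{hsaU, hsaD, hsaW} → row (7,1) (3,1)
{hpcU} → row (3,3) (1,5)
{hpcD} → row (2,6) (1,5)
{hpcW} → row (2,3) (1,5)
{hpaU} → row (3,3) (3,1)
{hpaD} → row (2,6) (3,1)
{hpaW} → row (2,3) (3,1)
{gscU, gscD, gscW, gsaU, gsaD, gsaW, gpcU, gpcD, gpcW, gpaU, gpaD, gpaW} → row (5,2) (5,2)
That's 9 distinct rows out of 24 strategies.

9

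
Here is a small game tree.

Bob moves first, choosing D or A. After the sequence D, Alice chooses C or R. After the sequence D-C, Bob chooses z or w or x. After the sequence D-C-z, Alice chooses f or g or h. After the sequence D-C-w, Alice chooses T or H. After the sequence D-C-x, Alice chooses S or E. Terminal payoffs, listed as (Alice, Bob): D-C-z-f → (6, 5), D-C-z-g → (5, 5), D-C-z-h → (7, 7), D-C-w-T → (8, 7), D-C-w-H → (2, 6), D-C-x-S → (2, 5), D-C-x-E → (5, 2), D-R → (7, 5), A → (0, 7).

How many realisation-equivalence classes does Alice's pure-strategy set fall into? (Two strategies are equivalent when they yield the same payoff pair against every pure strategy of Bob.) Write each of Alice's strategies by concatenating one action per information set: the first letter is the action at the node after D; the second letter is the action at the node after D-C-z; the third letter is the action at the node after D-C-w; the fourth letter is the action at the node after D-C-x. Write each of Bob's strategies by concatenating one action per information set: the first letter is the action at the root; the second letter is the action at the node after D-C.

13

Alice has 24 pure strategies: CfTS, CfTE, CfHS, CfHE, CgTS, CgTE, CgHS, CgHE, ChTS, ChTE, ChHS, ChHE, RfTS, RfTE, RfHS, RfHE, RgTS, RgTE, RgHS, RgHE, RhTS, RhTE, RhHS, RhHE. Columns: Dz, Dw, Dx, Az, Aw, Ax.
{CfTS} → row (6,5) (8,7) (2,5) (0,7) (0,7) (0,7)
{CfTE} → row (6,5) (8,7) (5,2) (0,7) (0,7) (0,7)
{CfHS} → row (6,5) (2,6) (2,5) (0,7) (0,7) (0,7)
{CfHE} → row (6,5) (2,6) (5,2) (0,7) (0,7) (0,7)
{CgTS} → row (5,5) (8,7) (2,5) (0,7) (0,7) (0,7)
{CgTE} → row (5,5) (8,7) (5,2) (0,7) (0,7) (0,7)
{CgHS} → row (5,5) (2,6) (2,5) (0,7) (0,7) (0,7)
{CgHE} → row (5,5) (2,6) (5,2) (0,7) (0,7) (0,7)
{ChTS} → row (7,7) (8,7) (2,5) (0,7) (0,7) (0,7)
{ChTE} → row (7,7) (8,7) (5,2) (0,7) (0,7) (0,7)
{ChHS} → row (7,7) (2,6) (2,5) (0,7) (0,7) (0,7)
{ChHE} → row (7,7) (2,6) (5,2) (0,7) (0,7) (0,7)
{RfTS, RfTE, RfHS, RfHE, RgTS, RgTE, RgHS, RgHE, RhTS, RhTE, RhHS, RhHE} → row (7,5) (7,5) (7,5) (0,7) (0,7) (0,7)
That's 13 distinct rows out of 24 strategies.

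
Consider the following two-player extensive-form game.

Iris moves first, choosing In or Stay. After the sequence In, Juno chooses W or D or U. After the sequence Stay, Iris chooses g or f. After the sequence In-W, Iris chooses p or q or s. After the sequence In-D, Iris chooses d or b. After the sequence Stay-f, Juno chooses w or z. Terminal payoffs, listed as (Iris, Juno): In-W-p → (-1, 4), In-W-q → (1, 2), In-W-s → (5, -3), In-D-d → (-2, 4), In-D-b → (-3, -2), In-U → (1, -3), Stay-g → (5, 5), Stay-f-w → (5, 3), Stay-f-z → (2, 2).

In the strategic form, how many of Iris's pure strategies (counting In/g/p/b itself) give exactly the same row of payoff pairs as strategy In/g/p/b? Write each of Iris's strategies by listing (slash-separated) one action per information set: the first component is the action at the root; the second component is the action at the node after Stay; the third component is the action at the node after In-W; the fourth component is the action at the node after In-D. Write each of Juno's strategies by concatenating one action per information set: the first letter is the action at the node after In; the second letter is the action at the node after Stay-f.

2

Row for In/g/p/b (columns Ww, Wz, Dw, Dz, Uw, Uz): (-1,4) (-1,4) (-3,-2) (-3,-2) (1,-3) (1,-3).
Under In/g/p/b, Iris's choice at the node after Stay can never be reached regardless of what Juno does, so varying those choices leaves every outcome unchanged.
Holding the reachable choices fixed and varying the unreachable one freely already gives 2 equivalent strategies.
No other strategy reproduces this row, so those 2 are the full class: In/g/p/b, In/f/p/b.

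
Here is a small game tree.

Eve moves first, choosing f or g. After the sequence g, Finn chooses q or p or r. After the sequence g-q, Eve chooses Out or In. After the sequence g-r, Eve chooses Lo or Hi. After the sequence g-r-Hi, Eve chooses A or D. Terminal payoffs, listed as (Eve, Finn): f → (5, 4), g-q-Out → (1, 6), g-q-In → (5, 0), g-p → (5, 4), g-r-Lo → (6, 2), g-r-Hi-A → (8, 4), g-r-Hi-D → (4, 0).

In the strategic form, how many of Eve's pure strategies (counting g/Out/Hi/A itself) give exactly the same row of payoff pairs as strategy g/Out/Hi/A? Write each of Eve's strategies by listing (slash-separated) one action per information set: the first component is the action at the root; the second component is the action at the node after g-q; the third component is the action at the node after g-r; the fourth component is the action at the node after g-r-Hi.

1

Row for g/Out/Hi/A (columns q, p, r): (1,6) (5,4) (8,4).
Every one of Eve's information sets is on the play path for some reply by Finn when Eve follows g/Out/Hi/A.
Changing the action at any of them therefore changes at least one column, so only g/Out/Hi/A itself gives this row.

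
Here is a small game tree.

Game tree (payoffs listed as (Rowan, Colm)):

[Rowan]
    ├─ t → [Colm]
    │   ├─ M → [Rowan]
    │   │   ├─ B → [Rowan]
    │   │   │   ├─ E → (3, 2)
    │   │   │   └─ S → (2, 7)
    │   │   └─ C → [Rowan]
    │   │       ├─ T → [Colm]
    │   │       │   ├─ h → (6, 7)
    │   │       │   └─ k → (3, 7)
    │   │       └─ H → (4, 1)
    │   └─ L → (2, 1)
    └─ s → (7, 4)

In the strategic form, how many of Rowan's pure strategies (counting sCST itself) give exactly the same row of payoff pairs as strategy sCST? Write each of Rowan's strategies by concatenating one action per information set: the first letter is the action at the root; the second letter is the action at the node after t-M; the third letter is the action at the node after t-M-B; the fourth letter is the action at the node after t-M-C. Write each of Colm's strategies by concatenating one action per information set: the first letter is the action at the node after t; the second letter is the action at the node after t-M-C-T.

8

Row for sCST (columns Mh, Mk, Lh, Lk): (7,4) (7,4) (7,4) (7,4).
Under sCST, Rowan's choice at the node after t-M and at the node after t-M-B and at the node after t-M-C can never be reached regardless of what Colm does, so varying those choices leaves every outcome unchanged.
Holding the reachable choices fixed and varying the unreachable ones freely already gives 2 × 2 × 2 = 8 equivalent strategies.
No other strategy reproduces this row, so those 8 are the full class: sBET, sBEH, sBST, sBSH, sCET, sCEH, sCST, sCSH.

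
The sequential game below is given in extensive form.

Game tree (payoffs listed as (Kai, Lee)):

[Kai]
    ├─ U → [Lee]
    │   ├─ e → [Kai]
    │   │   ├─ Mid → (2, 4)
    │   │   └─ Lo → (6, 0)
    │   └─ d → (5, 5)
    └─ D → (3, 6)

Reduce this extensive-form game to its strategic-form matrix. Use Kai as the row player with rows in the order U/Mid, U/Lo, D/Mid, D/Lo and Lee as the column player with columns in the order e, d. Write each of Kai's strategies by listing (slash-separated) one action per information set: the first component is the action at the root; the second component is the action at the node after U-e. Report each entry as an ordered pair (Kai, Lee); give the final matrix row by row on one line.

             e        d
U/Mid    (2,4)    (5,5)
 U/Lo    (6,0)    (5,5)
D/Mid    (3,6)    (3,6)
 D/Lo    (3,6)    (3,6)

U/Mid: (2,4) (5,5) | U/Lo: (6,0) (5,5) | D/Mid: (3,6) (3,6) | D/Lo: (3,6) (3,6)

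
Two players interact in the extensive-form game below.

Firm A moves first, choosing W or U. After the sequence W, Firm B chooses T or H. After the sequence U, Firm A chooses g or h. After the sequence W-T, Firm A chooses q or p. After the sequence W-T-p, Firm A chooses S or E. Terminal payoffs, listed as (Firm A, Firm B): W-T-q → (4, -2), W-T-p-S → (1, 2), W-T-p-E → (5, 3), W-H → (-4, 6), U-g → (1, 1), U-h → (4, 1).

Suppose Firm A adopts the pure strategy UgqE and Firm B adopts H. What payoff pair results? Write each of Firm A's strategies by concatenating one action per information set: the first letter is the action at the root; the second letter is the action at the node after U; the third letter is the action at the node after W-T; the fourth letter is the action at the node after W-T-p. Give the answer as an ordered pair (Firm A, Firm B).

Trace the play path from the root:
  Firm A plays U
  Firm A plays g at [U]
→ terminal payoff (1, 1).
(Firm A's choice at the node after W-T is never reached on this path, so it doesn't affect the outcome.)

(1, 1)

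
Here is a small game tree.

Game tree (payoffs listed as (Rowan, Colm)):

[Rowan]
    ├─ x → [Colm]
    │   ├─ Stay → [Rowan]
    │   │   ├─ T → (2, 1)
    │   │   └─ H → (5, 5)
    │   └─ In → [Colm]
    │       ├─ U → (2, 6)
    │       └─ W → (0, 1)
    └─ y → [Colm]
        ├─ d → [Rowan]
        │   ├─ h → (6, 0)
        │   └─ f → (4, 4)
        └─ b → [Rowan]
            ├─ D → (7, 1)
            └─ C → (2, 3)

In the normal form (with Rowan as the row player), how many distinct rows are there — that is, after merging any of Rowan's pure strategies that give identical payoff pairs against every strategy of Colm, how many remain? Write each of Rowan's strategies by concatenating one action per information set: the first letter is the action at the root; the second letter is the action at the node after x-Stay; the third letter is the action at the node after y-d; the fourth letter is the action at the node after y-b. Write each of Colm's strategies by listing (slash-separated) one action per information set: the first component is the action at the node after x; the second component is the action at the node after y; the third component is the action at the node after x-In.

6

Rowan has 16 pure strategies: xThD, xThC, xTfD, xTfC, xHhD, xHhC, xHfD, xHfC, yThD, yThC, yTfD, yTfC, yHhD, yHhC, yHfD, yHfC. Columns: Stay/d/U, Stay/d/W, Stay/b/U, Stay/b/W, In/d/U, In/d/W, In/b/U, In/b/W.
{xThD, xThC, xTfD, xTfC} → row (2,1) (2,1) (2,1) (2,1) (2,6) (0,1) (2,6) (0,1)
{xHhD, xHhC, xHfD, xHfC} → row (5,5) (5,5) (5,5) (5,5) (2,6) (0,1) (2,6) (0,1)
{yThD, yHhD} → row (6,0) (6,0) (7,1) (7,1) (6,0) (6,0) (7,1) (7,1)
{yThC, yHhC} → row (6,0) (6,0) (2,3) (2,3) (6,0) (6,0) (2,3) (2,3)
{yTfD, yHfD} → row (4,4) (4,4) (7,1) (7,1) (4,4) (4,4) (7,1) (7,1)
{yTfC, yHfC} → row (4,4) (4,4) (2,3) (2,3) (4,4) (4,4) (2,3) (2,3)
That's 6 distinct rows out of 16 strategies.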